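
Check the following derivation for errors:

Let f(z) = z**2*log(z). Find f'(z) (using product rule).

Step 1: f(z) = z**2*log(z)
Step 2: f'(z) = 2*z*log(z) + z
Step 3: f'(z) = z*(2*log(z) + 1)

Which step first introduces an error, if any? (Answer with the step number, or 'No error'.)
No error

All steps in this derivation are correct.
The final answer f'(z) = z*(2*log(z) + 1) is valid.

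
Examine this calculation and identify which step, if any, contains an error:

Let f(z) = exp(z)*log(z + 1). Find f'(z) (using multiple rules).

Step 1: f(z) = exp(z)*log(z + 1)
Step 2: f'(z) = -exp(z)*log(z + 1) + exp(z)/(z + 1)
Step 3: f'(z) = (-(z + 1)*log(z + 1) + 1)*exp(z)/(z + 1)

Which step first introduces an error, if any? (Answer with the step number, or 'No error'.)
Step 2

Step 2 is incorrect due to a sign flip.
The step shows: -exp(z)*log(z + 1) + exp(z)/(z + 1)
The correct value should be: exp(z)*log(z + 1) + exp(z)/(z + 1)

Explanation: The sign of one term was flipped: the term exp(z)*log(z + 1) was incorrectly written as -exp(z)*log(z + 1)
The later steps are derived from this incorrect expression, so the error originates in Step 2.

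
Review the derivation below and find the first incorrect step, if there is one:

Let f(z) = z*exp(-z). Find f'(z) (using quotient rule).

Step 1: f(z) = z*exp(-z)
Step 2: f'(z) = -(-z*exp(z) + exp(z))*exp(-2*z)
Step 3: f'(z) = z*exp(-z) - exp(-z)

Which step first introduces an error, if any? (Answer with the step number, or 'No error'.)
Step 2

Step 2 is incorrect due to a sign flip.
The step shows: -(-z*exp(z) + exp(z))*exp(-2*z)
The correct value should be: (-z*exp(z) + exp(z))*exp(-2*z)

Explanation: The sign of the whole expression was flipped: the term (-z*exp(z) + exp(z))*exp(-2*z) was incorrectly written as -(-z*exp(z) + exp(z))*exp(-2*z)
The later steps are derived from this incorrect expression, so the error originates in Step 2.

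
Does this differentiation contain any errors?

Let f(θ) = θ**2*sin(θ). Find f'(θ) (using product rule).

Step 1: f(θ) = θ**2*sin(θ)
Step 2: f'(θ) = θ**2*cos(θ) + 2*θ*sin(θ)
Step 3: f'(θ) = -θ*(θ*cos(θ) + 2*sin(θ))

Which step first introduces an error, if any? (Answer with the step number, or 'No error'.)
Step 3

Step 3 is incorrect due to a sign flip.
The step shows: -θ*(θ*cos(θ) + 2*sin(θ))
The correct value should be: θ*(θ*cos(θ) + 2*sin(θ))

Explanation: The sign of the whole expression was flipped: the term θ*(θ*cos(θ) + 2*sin(θ)) was incorrectly written as -θ*(θ*cos(θ) + 2*sin(θ))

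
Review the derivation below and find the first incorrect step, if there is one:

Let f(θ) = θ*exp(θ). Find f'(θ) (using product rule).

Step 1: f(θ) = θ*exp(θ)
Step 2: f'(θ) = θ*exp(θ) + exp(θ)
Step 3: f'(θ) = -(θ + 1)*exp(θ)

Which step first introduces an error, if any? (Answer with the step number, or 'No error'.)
Step 3

Step 3 is incorrect due to a sign flip.
The step shows: -(θ + 1)*exp(θ)
The correct value should be: (θ + 1)*exp(θ)

Explanation: The sign of the whole expression was flipped: the term (θ + 1)*exp(θ) was incorrectly written as -(θ + 1)*exp(θ)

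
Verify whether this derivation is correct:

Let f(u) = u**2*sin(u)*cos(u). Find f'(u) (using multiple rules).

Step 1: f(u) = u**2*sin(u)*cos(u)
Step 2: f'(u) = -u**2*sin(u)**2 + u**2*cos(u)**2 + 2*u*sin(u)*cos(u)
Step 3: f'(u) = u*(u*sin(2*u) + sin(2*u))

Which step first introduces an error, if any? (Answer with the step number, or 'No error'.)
Step 3

Step 3 is incorrect due to a wrong trig function.
The step shows: u*(u*sin(2*u) + sin(2*u))
The correct value should be: u*(u*cos(2*u) + sin(2*u))

Explanation: cos(2*u) was incorrectly written as sin(2*u): the term u*(u*cos(2*u) + sin(2*u)) was incorrectly written as u*(u*sin(2*u) + sin(2*u))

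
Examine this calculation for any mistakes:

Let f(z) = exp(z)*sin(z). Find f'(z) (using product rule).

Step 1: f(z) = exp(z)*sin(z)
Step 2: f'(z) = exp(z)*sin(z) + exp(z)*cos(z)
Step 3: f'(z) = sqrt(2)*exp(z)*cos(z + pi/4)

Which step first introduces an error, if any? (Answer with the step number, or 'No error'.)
Step 3

Step 3 is incorrect due to a wrong trig function.
The step shows: sqrt(2)*exp(z)*cos(z + pi/4)
The correct value should be: sqrt(2)*exp(z)*sin(z + pi/4)

Explanation: sin(z + pi/4) was incorrectly written as cos(z + pi/4): the term sqrt(2)*exp(z)*sin(z + pi/4) was incorrectly written as sqrt(2)*exp(z)*cos(z + pi/4)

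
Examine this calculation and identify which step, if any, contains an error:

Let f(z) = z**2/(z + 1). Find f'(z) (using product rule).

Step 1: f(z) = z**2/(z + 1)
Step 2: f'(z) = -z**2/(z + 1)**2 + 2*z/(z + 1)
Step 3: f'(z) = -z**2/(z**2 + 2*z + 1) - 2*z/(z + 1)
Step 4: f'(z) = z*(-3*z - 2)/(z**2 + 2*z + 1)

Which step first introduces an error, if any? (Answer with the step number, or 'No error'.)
Step 3

Step 3 is incorrect due to a sign flip.
The step shows: -z**2/(z**2 + 2*z + 1) - 2*z/(z + 1)
The correct value should be: -z**2/(z**2 + 2*z + 1) + 2*z/(z + 1)

Explanation: The sign of one term was flipped: the term 2*z/(z + 1) was incorrectly written as -2*z/(z + 1)
The later steps are derived from this incorrect expression, so the error originates in Step 3.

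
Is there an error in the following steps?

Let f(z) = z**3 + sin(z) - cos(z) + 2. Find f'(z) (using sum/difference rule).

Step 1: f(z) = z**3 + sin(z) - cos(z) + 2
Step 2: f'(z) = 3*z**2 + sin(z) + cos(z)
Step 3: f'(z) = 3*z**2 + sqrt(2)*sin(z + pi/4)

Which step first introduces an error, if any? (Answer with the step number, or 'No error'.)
No error

All steps in this derivation are correct.
The final answer f'(z) = 3*z**2 + sqrt(2)*sin(z + pi/4) is valid.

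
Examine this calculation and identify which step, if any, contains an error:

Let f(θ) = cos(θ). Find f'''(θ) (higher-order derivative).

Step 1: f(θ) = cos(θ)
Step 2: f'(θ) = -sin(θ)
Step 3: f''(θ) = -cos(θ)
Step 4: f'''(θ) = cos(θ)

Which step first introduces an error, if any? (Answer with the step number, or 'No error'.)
Step 4

Step 4 is incorrect due to a wrong trig function.
The step shows: cos(θ)
The correct value should be: sin(θ)

Explanation: sin(θ) was incorrectly written as cos(θ): the term sin(θ) was incorrectly written as cos(θ)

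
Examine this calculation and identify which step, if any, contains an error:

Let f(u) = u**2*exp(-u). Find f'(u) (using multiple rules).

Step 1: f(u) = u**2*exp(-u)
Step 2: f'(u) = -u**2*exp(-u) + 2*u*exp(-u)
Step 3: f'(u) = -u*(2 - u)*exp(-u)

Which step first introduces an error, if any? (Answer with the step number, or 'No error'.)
Step 3

Step 3 is incorrect due to a sign flip.
The step shows: -u*(2 - u)*exp(-u)
The correct value should be: u*(2 - u)*exp(-u)

Explanation: The sign of the whole expression was flipped: the term u*(2 - u)*exp(-u) was incorrectly written as -u*(2 - u)*exp(-u)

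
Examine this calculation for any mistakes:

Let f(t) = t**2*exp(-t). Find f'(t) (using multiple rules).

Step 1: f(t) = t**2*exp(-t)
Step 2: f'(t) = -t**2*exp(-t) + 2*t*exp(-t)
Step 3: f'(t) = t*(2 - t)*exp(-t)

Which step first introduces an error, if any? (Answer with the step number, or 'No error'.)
No error

All steps in this derivation are correct.
The final answer f'(t) = t*(2 - t)*exp(-t) is valid.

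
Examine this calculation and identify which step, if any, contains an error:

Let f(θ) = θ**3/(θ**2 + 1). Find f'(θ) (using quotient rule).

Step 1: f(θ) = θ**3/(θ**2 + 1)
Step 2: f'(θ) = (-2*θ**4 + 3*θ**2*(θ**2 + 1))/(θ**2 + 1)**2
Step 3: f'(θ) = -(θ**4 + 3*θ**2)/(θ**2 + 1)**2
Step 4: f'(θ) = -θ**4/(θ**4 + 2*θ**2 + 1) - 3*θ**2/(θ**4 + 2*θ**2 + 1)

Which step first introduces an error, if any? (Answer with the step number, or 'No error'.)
Step 3

Step 3 is incorrect due to a sign flip.
The step shows: -(θ**4 + 3*θ**2)/(θ**2 + 1)**2
The correct value should be: (θ**4 + 3*θ**2)/(θ**2 + 1)**2

Explanation: The sign of the whole expression was flipped: the term (θ**4 + 3*θ**2)/(θ**2 + 1)**2 was incorrectly written as -(θ**4 + 3*θ**2)/(θ**2 + 1)**2
The later steps are derived from this incorrect expression, so the error originates in Step 3.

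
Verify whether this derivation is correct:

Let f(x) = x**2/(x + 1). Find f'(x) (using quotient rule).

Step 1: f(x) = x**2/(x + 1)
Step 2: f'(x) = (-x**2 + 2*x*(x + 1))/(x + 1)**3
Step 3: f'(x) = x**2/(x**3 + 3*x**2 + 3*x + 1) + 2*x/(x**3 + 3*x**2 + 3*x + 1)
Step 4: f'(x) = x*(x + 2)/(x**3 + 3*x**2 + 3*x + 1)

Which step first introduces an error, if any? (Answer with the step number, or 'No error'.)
Step 2

Step 2 is incorrect due to a wrong exponent.
The step shows: (-x**2 + 2*x*(x + 1))/(x + 1)**3
The correct value should be: (-x**2 + 2*x*(x + 1))/(x + 1)**2

Explanation: The exponent -2 on x + 1 was incorrectly written as -3: the term (-x**2 + 2*x*(x + 1))/(x + 1)**2 was incorrectly written as (-x**2 + 2*x*(x + 1))/(x + 1)**3
The later steps are derived from this incorrect expression, so the error originates in Step 2.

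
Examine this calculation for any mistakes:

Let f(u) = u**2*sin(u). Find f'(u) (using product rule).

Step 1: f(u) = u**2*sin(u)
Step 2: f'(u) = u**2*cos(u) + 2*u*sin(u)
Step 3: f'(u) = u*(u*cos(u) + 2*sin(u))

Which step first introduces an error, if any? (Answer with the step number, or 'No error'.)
No error

All steps in this derivation are correct.
The final answer f'(u) = u*(u*cos(u) + 2*sin(u)) is valid.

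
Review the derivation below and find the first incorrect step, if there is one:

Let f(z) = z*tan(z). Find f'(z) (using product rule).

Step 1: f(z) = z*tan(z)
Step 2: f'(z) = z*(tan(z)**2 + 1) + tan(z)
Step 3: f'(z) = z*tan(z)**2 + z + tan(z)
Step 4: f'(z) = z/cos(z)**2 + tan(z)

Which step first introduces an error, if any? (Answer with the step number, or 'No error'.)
No error

All steps in this derivation are correct.
The final answer f'(z) = z/cos(z)**2 + tan(z) is valid.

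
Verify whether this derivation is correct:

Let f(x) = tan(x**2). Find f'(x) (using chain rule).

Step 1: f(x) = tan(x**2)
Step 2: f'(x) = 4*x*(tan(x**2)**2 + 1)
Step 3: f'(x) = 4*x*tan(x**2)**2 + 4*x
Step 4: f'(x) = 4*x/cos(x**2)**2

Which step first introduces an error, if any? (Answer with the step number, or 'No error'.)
Step 2

Step 2 is incorrect due to a wrong coefficient.
The step shows: 4*x*(tan(x**2)**2 + 1)
The correct value should be: 2*x*(tan(x**2)**2 + 1)

Explanation: The coefficient 2 was incorrectly written as 4: the term 2*x*(tan(x**2)**2 + 1) was incorrectly written as 4*x*(tan(x**2)**2 + 1)
The later steps are derived from this incorrect expression, so the error originates in Step 2.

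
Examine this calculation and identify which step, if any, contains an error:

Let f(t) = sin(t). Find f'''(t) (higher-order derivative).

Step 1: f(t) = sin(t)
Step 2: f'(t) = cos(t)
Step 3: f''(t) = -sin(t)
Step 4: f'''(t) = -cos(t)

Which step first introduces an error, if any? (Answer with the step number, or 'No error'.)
No error

All steps in this derivation are correct.
The final answer f'''(t) = -cos(t) is valid.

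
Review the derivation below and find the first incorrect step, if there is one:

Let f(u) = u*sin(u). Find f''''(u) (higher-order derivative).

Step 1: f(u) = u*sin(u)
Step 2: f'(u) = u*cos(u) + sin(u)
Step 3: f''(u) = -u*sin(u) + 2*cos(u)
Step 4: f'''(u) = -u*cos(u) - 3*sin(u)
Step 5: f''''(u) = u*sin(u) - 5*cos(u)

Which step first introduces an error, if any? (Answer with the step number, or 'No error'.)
Step 5

Step 5 is incorrect due to a wrong coefficient.
The step shows: u*sin(u) - 5*cos(u)
The correct value should be: u*sin(u) - 4*cos(u)

Explanation: The coefficient -4 was incorrectly written as -5: the term -4*cos(u) was incorrectly written as -5*cos(u)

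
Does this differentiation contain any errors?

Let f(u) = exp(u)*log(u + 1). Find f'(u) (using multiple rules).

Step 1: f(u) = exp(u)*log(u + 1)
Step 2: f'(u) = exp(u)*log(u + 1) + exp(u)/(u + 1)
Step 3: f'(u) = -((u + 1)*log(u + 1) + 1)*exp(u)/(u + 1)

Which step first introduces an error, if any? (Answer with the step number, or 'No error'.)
Step 3

Step 3 is incorrect due to a sign flip.
The step shows: -((u + 1)*log(u + 1) + 1)*exp(u)/(u + 1)
The correct value should be: ((u + 1)*log(u + 1) + 1)*exp(u)/(u + 1)

Explanation: The sign of the whole expression was flipped: the term ((u + 1)*log(u + 1) + 1)*exp(u)/(u + 1) was incorrectly written as -((u + 1)*log(u + 1) + 1)*exp(u)/(u + 1)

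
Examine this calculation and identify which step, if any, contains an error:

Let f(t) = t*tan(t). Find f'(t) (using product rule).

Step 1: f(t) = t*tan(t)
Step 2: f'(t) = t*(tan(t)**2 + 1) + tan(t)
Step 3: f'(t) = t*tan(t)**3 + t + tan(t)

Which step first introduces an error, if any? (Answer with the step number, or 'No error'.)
Step 3

Step 3 is incorrect due to a wrong exponent.
The step shows: t*tan(t)**3 + t + tan(t)
The correct value should be: t*tan(t)**2 + t + tan(t)

Explanation: The exponent 2 on tan(t) was incorrectly written as 3: the term t*tan(t)**2 was incorrectly written as t*tan(t)**3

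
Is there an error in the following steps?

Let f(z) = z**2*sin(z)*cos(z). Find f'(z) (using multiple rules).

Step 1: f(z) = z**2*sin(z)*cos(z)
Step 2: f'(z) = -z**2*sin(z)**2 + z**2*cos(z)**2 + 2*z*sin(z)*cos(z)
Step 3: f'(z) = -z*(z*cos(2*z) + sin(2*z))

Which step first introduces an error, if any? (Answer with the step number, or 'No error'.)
Step 3

Step 3 is incorrect due to a sign flip.
The step shows: -z*(z*cos(2*z) + sin(2*z))
The correct value should be: z*(z*cos(2*z) + sin(2*z))

Explanation: The sign of the whole expression was flipped: the term z*(z*cos(2*z) + sin(2*z)) was incorrectly written as -z*(z*cos(2*z) + sin(2*z))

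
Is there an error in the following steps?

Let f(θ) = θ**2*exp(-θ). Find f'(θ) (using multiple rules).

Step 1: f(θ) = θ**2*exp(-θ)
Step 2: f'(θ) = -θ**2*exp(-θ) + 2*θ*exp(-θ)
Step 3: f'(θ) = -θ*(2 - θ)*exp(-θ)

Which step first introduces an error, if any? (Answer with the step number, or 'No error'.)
Step 3

Step 3 is incorrect due to a sign flip.
The step shows: -θ*(2 - θ)*exp(-θ)
The correct value should be: θ*(2 - θ)*exp(-θ)

Explanation: The sign of the whole expression was flipped: the term θ*(2 - θ)*exp(-θ) was incorrectly written as -θ*(2 - θ)*exp(-θ)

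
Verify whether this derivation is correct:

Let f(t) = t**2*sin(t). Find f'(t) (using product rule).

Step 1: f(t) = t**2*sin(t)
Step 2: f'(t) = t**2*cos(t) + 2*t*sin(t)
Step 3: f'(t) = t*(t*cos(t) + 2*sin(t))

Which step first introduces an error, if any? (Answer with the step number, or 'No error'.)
No error

All steps in this derivation are correct.
The final answer f'(t) = t*(t*cos(t) + 2*sin(t)) is valid.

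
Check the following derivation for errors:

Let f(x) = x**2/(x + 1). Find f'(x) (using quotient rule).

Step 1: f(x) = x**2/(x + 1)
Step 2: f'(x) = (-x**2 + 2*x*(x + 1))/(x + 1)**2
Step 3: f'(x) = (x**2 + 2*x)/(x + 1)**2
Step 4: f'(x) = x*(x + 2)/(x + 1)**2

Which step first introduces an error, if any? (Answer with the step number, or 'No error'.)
No error

All steps in this derivation are correct.
The final answer f'(x) = x*(x + 2)/(x + 1)**2 is valid.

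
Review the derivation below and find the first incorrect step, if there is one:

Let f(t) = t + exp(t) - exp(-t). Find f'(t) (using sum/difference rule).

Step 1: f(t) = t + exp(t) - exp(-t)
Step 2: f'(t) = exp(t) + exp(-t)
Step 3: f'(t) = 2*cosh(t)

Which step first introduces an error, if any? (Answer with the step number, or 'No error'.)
Step 2

Step 2 is incorrect due to a dropped term.
The step shows: exp(t) + exp(-t)
The correct value should be: exp(t) + 1 + exp(-t)

Explanation: A term was dropped: the term 1 was incorrectly omitted
The later steps are derived from this incorrect expression, so the error originates in Step 2.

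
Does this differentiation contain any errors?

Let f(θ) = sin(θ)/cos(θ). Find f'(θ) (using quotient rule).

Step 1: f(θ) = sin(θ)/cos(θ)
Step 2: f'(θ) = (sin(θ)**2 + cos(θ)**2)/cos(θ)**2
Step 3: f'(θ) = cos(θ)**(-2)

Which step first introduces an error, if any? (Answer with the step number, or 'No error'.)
No error

All steps in this derivation are correct.
The final answer f'(θ) = cos(θ)**(-2) is valid.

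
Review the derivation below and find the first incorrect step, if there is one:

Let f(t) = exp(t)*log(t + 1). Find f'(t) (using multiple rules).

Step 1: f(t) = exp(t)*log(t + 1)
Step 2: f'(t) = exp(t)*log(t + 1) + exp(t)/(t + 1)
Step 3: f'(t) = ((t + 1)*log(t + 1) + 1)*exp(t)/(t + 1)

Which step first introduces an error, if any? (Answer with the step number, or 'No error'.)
No error

All steps in this derivation are correct.
The final answer f'(t) = ((t + 1)*log(t + 1) + 1)*exp(t)/(t + 1) is valid.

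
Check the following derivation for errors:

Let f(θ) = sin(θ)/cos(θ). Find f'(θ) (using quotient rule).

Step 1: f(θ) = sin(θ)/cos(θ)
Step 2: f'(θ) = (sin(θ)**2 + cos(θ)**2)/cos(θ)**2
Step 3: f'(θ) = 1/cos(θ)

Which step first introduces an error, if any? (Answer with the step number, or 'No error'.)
Step 3

Step 3 is incorrect due to a wrong exponent.
The step shows: 1/cos(θ)
The correct value should be: cos(θ)**(-2)

Explanation: The exponent -2 on cos(θ) was incorrectly written as -1: the term cos(θ)**(-2) was incorrectly written as 1/cos(θ)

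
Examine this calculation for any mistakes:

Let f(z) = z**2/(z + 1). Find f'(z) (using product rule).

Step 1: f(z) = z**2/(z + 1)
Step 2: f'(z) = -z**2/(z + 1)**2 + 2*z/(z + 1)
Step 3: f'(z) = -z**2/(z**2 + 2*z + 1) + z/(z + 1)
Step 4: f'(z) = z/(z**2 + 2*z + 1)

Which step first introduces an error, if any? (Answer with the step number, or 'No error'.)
Step 3

Step 3 is incorrect due to a wrong coefficient.
The step shows: -z**2/(z**2 + 2*z + 1) + z/(z + 1)
The correct value should be: -z**2/(z**2 + 2*z + 1) + 2*z/(z + 1)

Explanation: The coefficient 2 was incorrectly written as 1: the term 2*z/(z + 1) was incorrectly written as z/(z + 1)
The later steps are derived from this incorrect expression, so the error originates in Step 3.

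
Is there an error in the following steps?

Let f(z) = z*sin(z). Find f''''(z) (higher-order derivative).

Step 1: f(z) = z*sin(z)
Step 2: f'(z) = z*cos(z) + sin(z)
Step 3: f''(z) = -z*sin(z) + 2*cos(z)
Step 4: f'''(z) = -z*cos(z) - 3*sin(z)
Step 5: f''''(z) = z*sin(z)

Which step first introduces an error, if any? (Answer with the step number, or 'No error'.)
Step 5

Step 5 is incorrect due to a dropped term.
The step shows: z*sin(z)
The correct value should be: z*sin(z) - 4*cos(z)

Explanation: A term was dropped: the term -4*cos(z) was incorrectly omitted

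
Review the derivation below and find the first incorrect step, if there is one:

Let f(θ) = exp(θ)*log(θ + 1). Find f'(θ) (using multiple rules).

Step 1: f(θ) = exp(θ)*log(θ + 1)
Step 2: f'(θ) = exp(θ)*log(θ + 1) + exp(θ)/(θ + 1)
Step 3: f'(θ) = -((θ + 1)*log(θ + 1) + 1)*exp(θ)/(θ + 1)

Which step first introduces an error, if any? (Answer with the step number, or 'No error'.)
Step 3

Step 3 is incorrect due to a sign flip.
The step shows: -((θ + 1)*log(θ + 1) + 1)*exp(θ)/(θ + 1)
The correct value should be: ((θ + 1)*log(θ + 1) + 1)*exp(θ)/(θ + 1)

Explanation: The sign of the whole expression was flipped: the term ((θ + 1)*log(θ + 1) + 1)*exp(θ)/(θ + 1) was incorrectly written as -((θ + 1)*log(θ + 1) + 1)*exp(θ)/(θ + 1)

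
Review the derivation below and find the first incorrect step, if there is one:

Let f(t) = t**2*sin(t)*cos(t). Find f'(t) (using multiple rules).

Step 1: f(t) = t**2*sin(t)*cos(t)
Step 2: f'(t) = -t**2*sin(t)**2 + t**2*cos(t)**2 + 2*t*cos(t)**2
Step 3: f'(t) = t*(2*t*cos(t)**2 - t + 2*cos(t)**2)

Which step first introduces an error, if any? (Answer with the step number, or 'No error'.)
Step 2

Step 2 is incorrect due to a wrong trig function.
The step shows: -t**2*sin(t)**2 + t**2*cos(t)**2 + 2*t*cos(t)**2
The correct value should be: -t**2*sin(t)**2 + t**2*cos(t)**2 + 2*t*sin(t)*cos(t)

Explanation: sin(t) was incorrectly written as cos(t): the term 2*t*sin(t)*cos(t) was incorrectly written as 2*t*cos(t)**2
The later steps are derived from this incorrect expression, so the error originates in Step 2.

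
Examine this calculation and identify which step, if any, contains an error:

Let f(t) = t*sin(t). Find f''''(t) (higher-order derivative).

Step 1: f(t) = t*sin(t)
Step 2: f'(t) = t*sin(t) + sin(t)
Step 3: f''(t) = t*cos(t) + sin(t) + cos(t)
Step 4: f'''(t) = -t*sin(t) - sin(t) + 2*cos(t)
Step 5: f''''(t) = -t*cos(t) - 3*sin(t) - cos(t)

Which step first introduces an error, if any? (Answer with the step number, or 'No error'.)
Step 2

Step 2 is incorrect due to a wrong trig function.
The step shows: t*sin(t) + sin(t)
The correct value should be: t*cos(t) + sin(t)

Explanation: cos(t) was incorrectly written as sin(t): the term t*cos(t) was incorrectly written as t*sin(t)
The later steps are derived from this incorrect expression, so the error originates in Step 2.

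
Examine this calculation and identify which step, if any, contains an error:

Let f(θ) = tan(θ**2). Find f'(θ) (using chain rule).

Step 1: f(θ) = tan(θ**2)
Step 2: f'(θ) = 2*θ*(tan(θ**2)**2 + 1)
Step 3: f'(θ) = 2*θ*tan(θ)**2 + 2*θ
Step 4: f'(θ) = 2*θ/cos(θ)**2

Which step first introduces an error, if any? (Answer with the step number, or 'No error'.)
Step 3

Step 3 is incorrect due to a wrong exponent.
The step shows: 2*θ*tan(θ)**2 + 2*θ
The correct value should be: 2*θ*tan(θ**2)**2 + 2*θ

Explanation: The exponent 2 on θ was incorrectly written as 1: the term 2*θ*tan(θ**2)**2 was incorrectly written as 2*θ*tan(θ)**2
The later steps are derived from this incorrect expression, so the error originates in Step 3.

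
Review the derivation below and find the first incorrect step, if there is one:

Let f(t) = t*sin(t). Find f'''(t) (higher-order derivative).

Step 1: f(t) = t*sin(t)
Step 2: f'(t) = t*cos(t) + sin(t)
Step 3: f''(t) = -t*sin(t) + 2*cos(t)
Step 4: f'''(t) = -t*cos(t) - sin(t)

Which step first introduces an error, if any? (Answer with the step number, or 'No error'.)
Step 4

Step 4 is incorrect due to a wrong coefficient.
The step shows: -t*cos(t) - sin(t)
The correct value should be: -t*cos(t) - 3*sin(t)

Explanation: The coefficient -3 was incorrectly written as -1: the term -3*sin(t) was incorrectly written as -sin(t)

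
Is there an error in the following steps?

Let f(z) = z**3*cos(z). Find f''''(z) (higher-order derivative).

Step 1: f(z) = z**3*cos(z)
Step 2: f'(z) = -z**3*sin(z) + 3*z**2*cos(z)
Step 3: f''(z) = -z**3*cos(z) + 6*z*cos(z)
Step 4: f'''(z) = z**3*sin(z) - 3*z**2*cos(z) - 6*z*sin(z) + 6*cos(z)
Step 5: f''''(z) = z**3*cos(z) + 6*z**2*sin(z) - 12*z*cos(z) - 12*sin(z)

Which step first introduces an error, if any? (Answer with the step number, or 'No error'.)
Step 3

Step 3 is incorrect due to a dropped term.
The step shows: -z**3*cos(z) + 6*z*cos(z)
The correct value should be: -z**3*cos(z) - 6*z**2*sin(z) + 6*z*cos(z)

Explanation: A term was dropped: the term -6*z**2*sin(z) was incorrectly omitted
The later steps are derived from this incorrect expression, so the error originates in Step 3.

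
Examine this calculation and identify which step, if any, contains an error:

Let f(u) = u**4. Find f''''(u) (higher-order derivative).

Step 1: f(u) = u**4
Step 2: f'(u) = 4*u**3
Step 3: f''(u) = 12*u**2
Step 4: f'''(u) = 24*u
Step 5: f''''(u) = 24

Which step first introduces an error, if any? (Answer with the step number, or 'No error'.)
No error

All steps in this derivation are correct.
The final answer f''''(u) = 24 is valid.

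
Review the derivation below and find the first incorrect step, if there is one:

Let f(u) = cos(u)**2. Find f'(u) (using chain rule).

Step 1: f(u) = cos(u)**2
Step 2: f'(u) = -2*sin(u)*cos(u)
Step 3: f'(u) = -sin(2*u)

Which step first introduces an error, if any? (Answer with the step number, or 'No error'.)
No error

All steps in this derivation are correct.
The final answer f'(u) = -sin(2*u) is valid.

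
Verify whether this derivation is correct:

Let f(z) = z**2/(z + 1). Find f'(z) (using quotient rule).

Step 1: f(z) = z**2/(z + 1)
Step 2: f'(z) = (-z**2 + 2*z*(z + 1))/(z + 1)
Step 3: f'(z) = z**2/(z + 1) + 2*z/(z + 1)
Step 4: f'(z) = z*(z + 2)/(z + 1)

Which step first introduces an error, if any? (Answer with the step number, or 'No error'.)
Step 2

Step 2 is incorrect due to a wrong exponent.
The step shows: (-z**2 + 2*z*(z + 1))/(z + 1)
The correct value should be: (-z**2 + 2*z*(z + 1))/(z + 1)**2

Explanation: The exponent -2 on z + 1 was incorrectly written as -1: the term (-z**2 + 2*z*(z + 1))/(z + 1)**2 was incorrectly written as (-z**2 + 2*z*(z + 1))/(z + 1)
The later steps are derived from this incorrect expression, so the error originates in Step 2.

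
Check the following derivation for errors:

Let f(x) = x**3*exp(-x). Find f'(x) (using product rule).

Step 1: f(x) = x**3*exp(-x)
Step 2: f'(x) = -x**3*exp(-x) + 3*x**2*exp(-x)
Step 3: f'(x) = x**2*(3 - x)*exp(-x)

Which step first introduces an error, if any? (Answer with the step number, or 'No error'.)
No error

All steps in this derivation are correct.
The final answer f'(x) = x**2*(3 - x)*exp(-x) is valid.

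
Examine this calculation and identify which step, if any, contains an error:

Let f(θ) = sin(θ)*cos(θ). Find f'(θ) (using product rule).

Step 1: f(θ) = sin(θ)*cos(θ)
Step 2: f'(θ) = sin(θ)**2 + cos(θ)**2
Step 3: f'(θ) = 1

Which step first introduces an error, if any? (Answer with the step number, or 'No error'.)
Step 2

Step 2 is incorrect due to a sign flip.
The step shows: sin(θ)**2 + cos(θ)**2
The correct value should be: -sin(θ)**2 + cos(θ)**2

Explanation: The sign of one term was flipped: the term -sin(θ)**2 was incorrectly written as sin(θ)**2
The later steps are derived from this incorrect expression, so the error originates in Step 2.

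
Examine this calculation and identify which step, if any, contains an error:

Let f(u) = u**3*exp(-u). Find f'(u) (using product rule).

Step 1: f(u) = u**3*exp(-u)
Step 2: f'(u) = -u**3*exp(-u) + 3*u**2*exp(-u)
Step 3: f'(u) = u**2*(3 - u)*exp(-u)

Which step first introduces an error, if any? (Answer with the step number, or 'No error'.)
No error

All steps in this derivation are correct.
The final answer f'(u) = u**2*(3 - u)*exp(-u) is valid.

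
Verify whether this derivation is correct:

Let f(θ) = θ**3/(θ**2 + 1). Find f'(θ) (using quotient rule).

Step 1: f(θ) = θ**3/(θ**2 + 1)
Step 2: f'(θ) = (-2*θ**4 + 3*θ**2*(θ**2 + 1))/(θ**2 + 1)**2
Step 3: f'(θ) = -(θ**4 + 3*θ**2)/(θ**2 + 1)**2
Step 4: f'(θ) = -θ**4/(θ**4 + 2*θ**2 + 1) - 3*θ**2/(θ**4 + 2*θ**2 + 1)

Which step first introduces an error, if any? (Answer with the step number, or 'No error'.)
Step 3

Step 3 is incorrect due to a sign flip.
The step shows: -(θ**4 + 3*θ**2)/(θ**2 + 1)**2
The correct value should be: (θ**4 + 3*θ**2)/(θ**2 + 1)**2

Explanation: The sign of the whole expression was flipped: the term (θ**4 + 3*θ**2)/(θ**2 + 1)**2 was incorrectly written as -(θ**4 + 3*θ**2)/(θ**2 + 1)**2
The later steps are derived from this incorrect expression, so the error originates in Step 3.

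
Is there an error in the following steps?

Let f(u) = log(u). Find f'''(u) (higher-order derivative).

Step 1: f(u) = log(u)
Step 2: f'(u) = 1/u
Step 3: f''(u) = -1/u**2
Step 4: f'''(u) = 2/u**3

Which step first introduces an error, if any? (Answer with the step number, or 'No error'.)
No error

All steps in this derivation are correct.
The final answer f'''(u) = 2/u**3 is valid.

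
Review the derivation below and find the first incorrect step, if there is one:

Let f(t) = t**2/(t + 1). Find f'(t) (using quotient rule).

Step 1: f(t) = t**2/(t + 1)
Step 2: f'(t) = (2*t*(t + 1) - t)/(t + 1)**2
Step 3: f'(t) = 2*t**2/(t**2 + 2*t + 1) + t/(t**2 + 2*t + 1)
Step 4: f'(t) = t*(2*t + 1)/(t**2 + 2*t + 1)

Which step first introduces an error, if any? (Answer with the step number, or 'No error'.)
Step 2

Step 2 is incorrect due to a wrong exponent.
The step shows: (2*t*(t + 1) - t)/(t + 1)**2
The correct value should be: (-t**2 + 2*t*(t + 1))/(t + 1)**2

Explanation: The exponent 2 on t was incorrectly written as 1: the term (-t**2 + 2*t*(t + 1))/(t + 1)**2 was incorrectly written as (2*t*(t + 1) - t)/(t + 1)**2
The later steps are derived from this incorrect expression, so the error originates in Step 2.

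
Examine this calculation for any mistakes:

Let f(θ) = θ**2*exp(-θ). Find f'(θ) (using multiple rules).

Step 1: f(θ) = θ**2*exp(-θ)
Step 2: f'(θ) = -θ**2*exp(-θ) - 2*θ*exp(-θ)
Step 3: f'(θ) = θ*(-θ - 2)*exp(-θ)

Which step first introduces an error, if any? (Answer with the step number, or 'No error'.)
Step 2

Step 2 is incorrect due to a sign flip.
The step shows: -θ**2*exp(-θ) - 2*θ*exp(-θ)
The correct value should be: -θ**2*exp(-θ) + 2*θ*exp(-θ)

Explanation: The sign of one term was flipped: the term 2*θ*exp(-θ) was incorrectly written as -2*θ*exp(-θ)
The later steps are derived from this incorrect expression, so the error originates in Step 2.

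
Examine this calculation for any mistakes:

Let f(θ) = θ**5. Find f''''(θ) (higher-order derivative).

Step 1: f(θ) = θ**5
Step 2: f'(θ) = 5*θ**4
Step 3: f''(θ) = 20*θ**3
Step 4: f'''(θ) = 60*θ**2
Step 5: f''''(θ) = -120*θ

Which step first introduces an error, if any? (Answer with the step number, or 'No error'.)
Step 5

Step 5 is incorrect due to a sign flip.
The step shows: -120*θ
The correct value should be: 120*θ

Explanation: The sign of the whole expression was flipped: the term 120*θ was incorrectly written as -120*θ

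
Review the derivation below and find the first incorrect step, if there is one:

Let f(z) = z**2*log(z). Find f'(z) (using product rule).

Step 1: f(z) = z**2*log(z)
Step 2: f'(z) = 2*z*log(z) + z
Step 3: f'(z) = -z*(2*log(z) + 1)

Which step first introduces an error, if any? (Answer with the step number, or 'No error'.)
Step 3

Step 3 is incorrect due to a sign flip.
The step shows: -z*(2*log(z) + 1)
The correct value should be: z*(2*log(z) + 1)

Explanation: The sign of the whole expression was flipped: the term z*(2*log(z) + 1) was incorrectly written as -z*(2*log(z) + 1)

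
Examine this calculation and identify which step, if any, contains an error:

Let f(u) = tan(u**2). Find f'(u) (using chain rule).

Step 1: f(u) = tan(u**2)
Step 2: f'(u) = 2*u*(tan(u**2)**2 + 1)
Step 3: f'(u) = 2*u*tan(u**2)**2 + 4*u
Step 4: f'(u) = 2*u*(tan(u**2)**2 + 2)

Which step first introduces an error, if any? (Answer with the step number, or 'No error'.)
Step 3

Step 3 is incorrect due to a wrong coefficient.
The step shows: 2*u*tan(u**2)**2 + 4*u
The correct value should be: 2*u*tan(u**2)**2 + 2*u

Explanation: The coefficient 2 was incorrectly written as 4: the term 2*u was incorrectly written as 4*u
The later steps are derived from this incorrect expression, so the error originates in Step 3.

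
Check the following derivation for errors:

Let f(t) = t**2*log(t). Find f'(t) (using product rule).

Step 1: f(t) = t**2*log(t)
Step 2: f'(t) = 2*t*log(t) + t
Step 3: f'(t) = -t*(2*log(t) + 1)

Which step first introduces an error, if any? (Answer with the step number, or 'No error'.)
Step 3

Step 3 is incorrect due to a sign flip.
The step shows: -t*(2*log(t) + 1)
The correct value should be: t*(2*log(t) + 1)

Explanation: The sign of the whole expression was flipped: the term t*(2*log(t) + 1) was incorrectly written as -t*(2*log(t) + 1)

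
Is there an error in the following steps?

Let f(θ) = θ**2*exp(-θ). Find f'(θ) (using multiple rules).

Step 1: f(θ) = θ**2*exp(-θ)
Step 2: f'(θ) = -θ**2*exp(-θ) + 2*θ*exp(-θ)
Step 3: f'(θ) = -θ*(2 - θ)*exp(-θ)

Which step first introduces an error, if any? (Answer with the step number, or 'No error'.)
Step 3

Step 3 is incorrect due to a sign flip.
The step shows: -θ*(2 - θ)*exp(-θ)
The correct value should be: θ*(2 - θ)*exp(-θ)

Explanation: The sign of the whole expression was flipped: the term θ*(2 - θ)*exp(-θ) was incorrectly written as -θ*(2 - θ)*exp(-θ)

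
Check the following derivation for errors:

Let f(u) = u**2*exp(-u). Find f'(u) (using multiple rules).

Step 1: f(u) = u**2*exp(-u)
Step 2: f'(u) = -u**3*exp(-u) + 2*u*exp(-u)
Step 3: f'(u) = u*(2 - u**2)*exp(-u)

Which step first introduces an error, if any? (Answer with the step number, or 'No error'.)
Step 2

Step 2 is incorrect due to a wrong exponent.
The step shows: -u**3*exp(-u) + 2*u*exp(-u)
The correct value should be: -u**2*exp(-u) + 2*u*exp(-u)

Explanation: The exponent 2 on u was incorrectly written as 3: the term -u**2*exp(-u) was incorrectly written as -u**3*exp(-u)
The later steps are derived from this incorrect expression, so the error originates in Step 2.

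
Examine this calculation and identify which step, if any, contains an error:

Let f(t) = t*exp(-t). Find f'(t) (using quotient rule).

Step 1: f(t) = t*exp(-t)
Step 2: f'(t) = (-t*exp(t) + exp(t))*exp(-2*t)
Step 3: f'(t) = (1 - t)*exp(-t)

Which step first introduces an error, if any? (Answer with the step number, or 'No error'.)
No error

All steps in this derivation are correct.
The final answer f'(t) = (1 - t)*exp(-t) is valid.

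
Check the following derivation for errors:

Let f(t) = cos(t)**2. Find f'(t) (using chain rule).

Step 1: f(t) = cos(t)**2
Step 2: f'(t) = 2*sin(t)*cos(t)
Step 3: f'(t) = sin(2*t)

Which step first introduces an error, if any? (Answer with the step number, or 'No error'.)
Step 2

Step 2 is incorrect due to a sign flip.
The step shows: 2*sin(t)*cos(t)
The correct value should be: -2*sin(t)*cos(t)

Explanation: The sign of the whole expression was flipped: the term -2*sin(t)*cos(t) was incorrectly written as 2*sin(t)*cos(t)
The later steps are derived from this incorrect expression, so the error originates in Step 2.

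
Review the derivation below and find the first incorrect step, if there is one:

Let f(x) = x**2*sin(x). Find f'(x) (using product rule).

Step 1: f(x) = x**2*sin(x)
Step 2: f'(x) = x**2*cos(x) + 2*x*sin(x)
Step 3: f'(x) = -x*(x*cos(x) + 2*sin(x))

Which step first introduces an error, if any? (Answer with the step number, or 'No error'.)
Step 3

Step 3 is incorrect due to a sign flip.
The step shows: -x*(x*cos(x) + 2*sin(x))
The correct value should be: x*(x*cos(x) + 2*sin(x))

Explanation: The sign of the whole expression was flipped: the term x*(x*cos(x) + 2*sin(x)) was incorrectly written as -x*(x*cos(x) + 2*sin(x))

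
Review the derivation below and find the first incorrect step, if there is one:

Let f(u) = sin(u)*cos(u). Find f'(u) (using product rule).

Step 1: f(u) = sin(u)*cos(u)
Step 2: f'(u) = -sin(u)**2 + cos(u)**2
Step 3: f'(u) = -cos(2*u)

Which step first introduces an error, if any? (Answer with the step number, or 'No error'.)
Step 3

Step 3 is incorrect due to a sign flip.
The step shows: -cos(2*u)
The correct value should be: cos(2*u)

Explanation: The sign of the whole expression was flipped: the term cos(2*u) was incorrectly written as -cos(2*u)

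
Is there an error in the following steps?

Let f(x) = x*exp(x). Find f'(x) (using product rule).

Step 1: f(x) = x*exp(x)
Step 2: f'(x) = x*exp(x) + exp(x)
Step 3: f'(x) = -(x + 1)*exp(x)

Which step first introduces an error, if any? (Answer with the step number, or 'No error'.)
Step 3

Step 3 is incorrect due to a sign flip.
The step shows: -(x + 1)*exp(x)
The correct value should be: (x + 1)*exp(x)

Explanation: The sign of the whole expression was flipped: the term (x + 1)*exp(x) was incorrectly written as -(x + 1)*exp(x)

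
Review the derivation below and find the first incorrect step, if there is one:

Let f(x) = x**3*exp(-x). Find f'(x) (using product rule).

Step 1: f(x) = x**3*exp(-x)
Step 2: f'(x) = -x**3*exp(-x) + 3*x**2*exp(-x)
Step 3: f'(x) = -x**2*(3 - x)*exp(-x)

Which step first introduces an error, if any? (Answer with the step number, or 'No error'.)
Step 3

Step 3 is incorrect due to a sign flip.
The step shows: -x**2*(3 - x)*exp(-x)
The correct value should be: x**2*(3 - x)*exp(-x)

Explanation: The sign of the whole expression was flipped: the term x**2*(3 - x)*exp(-x) was incorrectly written as -x**2*(3 - x)*exp(-x)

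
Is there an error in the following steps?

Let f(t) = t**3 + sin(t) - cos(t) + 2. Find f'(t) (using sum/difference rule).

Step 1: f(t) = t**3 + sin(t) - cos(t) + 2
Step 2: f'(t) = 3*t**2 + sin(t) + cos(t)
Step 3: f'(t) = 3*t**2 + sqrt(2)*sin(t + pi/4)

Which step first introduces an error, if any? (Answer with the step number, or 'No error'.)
No error

All steps in this derivation are correct.
The final answer f'(t) = 3*t**2 + sqrt(2)*sin(t + pi/4) is valid.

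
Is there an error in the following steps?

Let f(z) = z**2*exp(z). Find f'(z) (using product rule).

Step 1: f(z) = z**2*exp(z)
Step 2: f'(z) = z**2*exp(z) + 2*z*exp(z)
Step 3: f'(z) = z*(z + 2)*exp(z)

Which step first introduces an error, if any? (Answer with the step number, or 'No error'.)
No error

All steps in this derivation are correct.
The final answer f'(z) = z*(z + 2)*exp(z) is valid.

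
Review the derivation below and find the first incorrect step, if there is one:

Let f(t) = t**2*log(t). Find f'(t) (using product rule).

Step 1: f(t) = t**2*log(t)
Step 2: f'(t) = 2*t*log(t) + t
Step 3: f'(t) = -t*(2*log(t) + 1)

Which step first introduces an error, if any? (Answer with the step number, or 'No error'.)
Step 3

Step 3 is incorrect due to a sign flip.
The step shows: -t*(2*log(t) + 1)
The correct value should be: t*(2*log(t) + 1)

Explanation: The sign of the whole expression was flipped: the term t*(2*log(t) + 1) was incorrectly written as -t*(2*log(t) + 1)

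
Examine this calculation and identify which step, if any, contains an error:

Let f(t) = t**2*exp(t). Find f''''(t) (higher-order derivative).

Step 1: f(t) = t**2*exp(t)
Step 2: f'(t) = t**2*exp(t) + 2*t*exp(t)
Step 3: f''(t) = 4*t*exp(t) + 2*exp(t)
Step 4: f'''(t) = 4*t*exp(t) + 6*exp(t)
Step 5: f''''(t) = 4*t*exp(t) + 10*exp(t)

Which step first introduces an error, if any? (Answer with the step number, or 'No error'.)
Step 3

Step 3 is incorrect due to a dropped term.
The step shows: 4*t*exp(t) + 2*exp(t)
The correct value should be: t**2*exp(t) + 4*t*exp(t) + 2*exp(t)

Explanation: A term was dropped: the term t**2*exp(t) was incorrectly omitted
The later steps are derived from this incorrect expression, so the error originates in Step 3.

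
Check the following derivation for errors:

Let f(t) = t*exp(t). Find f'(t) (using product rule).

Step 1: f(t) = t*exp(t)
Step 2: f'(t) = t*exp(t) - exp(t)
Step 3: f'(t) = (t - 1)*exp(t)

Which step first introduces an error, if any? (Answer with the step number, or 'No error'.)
Step 2

Step 2 is incorrect due to a sign flip.
The step shows: t*exp(t) - exp(t)
The correct value should be: t*exp(t) + exp(t)

Explanation: The sign of one term was flipped: the term exp(t) was incorrectly written as -exp(t)
The later steps are derived from this incorrect expression, so the error originates in Step 2.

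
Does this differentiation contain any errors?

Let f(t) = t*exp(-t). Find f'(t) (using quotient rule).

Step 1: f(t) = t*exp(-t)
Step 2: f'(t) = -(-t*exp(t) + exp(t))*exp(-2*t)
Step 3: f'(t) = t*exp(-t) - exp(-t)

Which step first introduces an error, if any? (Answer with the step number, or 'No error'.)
Step 2

Step 2 is incorrect due to a sign flip.
The step shows: -(-t*exp(t) + exp(t))*exp(-2*t)
The correct value should be: (-t*exp(t) + exp(t))*exp(-2*t)

Explanation: The sign of the whole expression was flipped: the term (-t*exp(t) + exp(t))*exp(-2*t) was incorrectly written as -(-t*exp(t) + exp(t))*exp(-2*t)
The later steps are derived from this incorrect expression, so the error originates in Step 2.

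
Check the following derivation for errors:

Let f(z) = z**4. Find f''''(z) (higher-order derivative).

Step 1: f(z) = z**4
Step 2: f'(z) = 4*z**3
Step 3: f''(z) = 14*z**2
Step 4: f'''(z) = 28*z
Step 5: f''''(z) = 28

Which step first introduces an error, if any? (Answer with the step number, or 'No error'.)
Step 3

Step 3 is incorrect due to a wrong coefficient.
The step shows: 14*z**2
The correct value should be: 12*z**2

Explanation: The coefficient 12 was incorrectly written as 14: the term 12*z**2 was incorrectly written as 14*z**2
The later steps are derived from this incorrect expression, so the error originates in Step 3.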